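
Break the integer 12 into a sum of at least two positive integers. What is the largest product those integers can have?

81

Define prod[k] = max over 1≤i<k of i · max(k−i, prod[k−i]); the inner max lets the remainder stay uncut if that's better.
prod[2] = 1·max(1,0) = 1·1 = 1
prod[3] = 1·max(2,1) = 1·2 = 2
prod[4] = 2·max(2,1) = 2·2 = 4
prod[5] = 2·max(3,2) = 2·3 = 6
prod[6] = 3·max(3,2) = 3·3 = 9
prod[7] = 2·max(5,6) = 2·6 = 12
prod[8] = 2·max(6,9) = 2·9 = 18
prod[9] = 3·max(6,9) = 3·9 = 27
prod[10] = 2·max(8,18) = 2·18 = 36
prod[11] = 2·max(9,27) = 2·27 = 54
prod[12] = 3·max(9,27) = 3·27 = 81
One optimal split: 3 + 3 + 3 + 3; product 3·3·3·3 = 81.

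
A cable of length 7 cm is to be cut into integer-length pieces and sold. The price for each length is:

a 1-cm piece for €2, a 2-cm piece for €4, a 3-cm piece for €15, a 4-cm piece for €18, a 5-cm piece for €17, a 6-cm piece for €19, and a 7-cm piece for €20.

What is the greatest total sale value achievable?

Consider every possible first cut. R[k] is the best of p[i]+R[k−i] over all sellable i≤k.
R[1] = 2
R[2] = 4  (first piece 1, then R[1]=2)
R[3] = 15
R[4] = 18
R[5] = 20  (first piece 1, then R[4]=18)
R[6] = 30  (first piece 3, then R[3]=15)
R[7] = 33  (first piece 3, then R[4]=18)
One optimal cutting: 4 + 3 → €18 + €15 = €33.

33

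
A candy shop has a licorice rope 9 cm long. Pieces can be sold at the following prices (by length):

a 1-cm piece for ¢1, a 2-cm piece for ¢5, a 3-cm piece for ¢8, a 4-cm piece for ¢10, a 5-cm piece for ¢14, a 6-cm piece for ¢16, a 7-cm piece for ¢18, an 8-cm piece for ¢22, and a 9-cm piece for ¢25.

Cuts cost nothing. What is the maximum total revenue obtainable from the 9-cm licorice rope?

Build best[k] bottom-up: best[k] = max over allowed piece i of (p[i] + best[k−i]).
best[1] = 1
best[2] = max(1+1, 5+0) = 5
best[3] = max(1+5, 5+1, 8+0) = 8
best[4] = max(1+8, 5+5, 8+1, 10+0) = 10
best[5] = max(1+10, 5+8, 8+5, 10+1, 14+0) = 14
best[6] = max(1+14, 5+10, 8+8, 10+5, 14+1, 16+0) = 16
best[7] = max(1+16, 5+14, 8+10, …, 16+1, 18+0) = 19
best[8] = max(1+19, 5+16, 8+14, …, 18+1, 22+0) = 22
best[9] = max(1+22, 5+19, 8+16, …, 22+1, 25+0) = 25
Best is to sell the whole 9-cm piece uncut for ¢25.

25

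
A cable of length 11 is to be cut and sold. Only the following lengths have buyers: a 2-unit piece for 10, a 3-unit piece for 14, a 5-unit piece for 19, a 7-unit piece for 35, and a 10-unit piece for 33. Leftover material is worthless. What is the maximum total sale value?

Build best[k] bottom-up: best[k] = max over allowed piece i of (p[i] + best[k−i]).
best[1] = 0
best[2] = 10
best[3] = 14
best[4] = 20  (first piece 2, then best[2]=10)
best[5] = 24  (first piece 2, then best[3]=14)
best[6] = 30  (first piece 2, then best[4]=20)
best[7] = 35
best[8] = 40  (first piece 2, then best[6]=30)
best[9] = 45  (first piece 2, then best[7]=35)
best[10] = 50  (first piece 2, then best[8]=40)
best[11] = 55  (first piece 2, then best[9]=45)
One optimal cutting: 7 + 2 + 2 → 55.

55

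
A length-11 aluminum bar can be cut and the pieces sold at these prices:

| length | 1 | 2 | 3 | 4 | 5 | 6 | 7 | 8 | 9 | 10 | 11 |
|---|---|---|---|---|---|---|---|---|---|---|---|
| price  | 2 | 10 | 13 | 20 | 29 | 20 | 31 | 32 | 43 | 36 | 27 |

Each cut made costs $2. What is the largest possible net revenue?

56

Consider every possible first cut. r[k] is the best of p[i]+r[k−i] over all sellable i≤k, charging 2 whenever i<k.
r[1] = 2
r[2] = max(2+2-2, 10+0) = 10
r[3] = max(2+10-2, 10+2-2, 13+0) = 13
r[4] = max(2+13-2, 10+10-2, 13+2-2, 20+0) = 20
r[5] = max(2+20-2, 10+13-2, 13+10-2, 20+2-2, 29+0) = 29
r[6] = max(2+29-2, 10+20-2, 13+13-2, 20+10-2, 29+2-2, 20+0) = 29
r[7] = max(2+29-2, 10+29-2, 13+20-2, …, 20+2-2, 31+0) = 37
r[8] = max(2+37-2, 10+29-2, 13+29-2, …, 31+2-2, 32+0) = 40
r[9] = max(2+40-2, 10+37-2, 13+29-2, …, 32+2-2, 43+0) = 47
r[10] = max(2+47-2, 10+40-2, 13+37-2, …, 43+2-2, 36+0) = 56
r[11] = max(2+56-2, 10+47-2, 13+40-2, …, 36+2-2, 27+0) = 56
One optimal plan: pieces 5 + 5 + 1 (2 cuts) → $60 − $4 = $56.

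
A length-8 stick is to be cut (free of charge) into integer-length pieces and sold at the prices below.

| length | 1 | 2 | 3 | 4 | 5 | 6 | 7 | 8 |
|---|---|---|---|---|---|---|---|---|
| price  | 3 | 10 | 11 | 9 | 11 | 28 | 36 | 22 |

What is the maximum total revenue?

40

Build R[k] bottom-up: R[k] = max over allowed piece i of (p[i] + R[k−i]).
R[1] = 3
R[2] = max(3+3, 10+0) = 10
R[3] = max(3+10, 10+3, 11+0) = 13
R[4] = max(3+13, 10+10, 11+3, 9+0) = 20
R[5] = max(3+20, 10+13, 11+10, 9+3, 11+0) = 23
R[6] = max(3+23, 10+20, 11+13, 9+10, 11+3, 28+0) = 30
R[7] = max(3+30, 10+23, 11+20, …, 28+3, 36+0) = 36
R[8] = max(3+36, 10+30, 11+23, …, 36+3, 22+0) = 40
One optimal cutting: 2 + 2 + 2 + 2 → $10 + $10 + $10 + $10 = $40.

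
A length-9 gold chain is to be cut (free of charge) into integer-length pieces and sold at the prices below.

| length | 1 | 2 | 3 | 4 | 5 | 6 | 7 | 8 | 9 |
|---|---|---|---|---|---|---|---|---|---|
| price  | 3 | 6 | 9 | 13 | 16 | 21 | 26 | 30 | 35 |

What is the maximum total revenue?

35

Let R[k] be the best obtainable value from length k. For each k, try every first piece i and keep the best of price[i] + R[k−i].
R[1] = 3
R[2] = 6  (first piece 1, then R[1]=3)
R[3] = 9  (first piece 1, then R[2]=6)
R[4] = 13
R[5] = 16  (first piece 1, then R[4]=13)
R[6] = 21
R[7] = 26
R[8] = 30
R[9] = 35
Best is to sell the whole 9-inch piece uncut for $35.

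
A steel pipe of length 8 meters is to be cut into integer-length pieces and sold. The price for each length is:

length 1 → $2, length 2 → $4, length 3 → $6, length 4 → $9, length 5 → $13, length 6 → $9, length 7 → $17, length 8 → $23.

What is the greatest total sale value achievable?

23

Build v[k] bottom-up: v[k] = max over allowed piece i of (p[i] + v[k−i]).
v[1] = 2
v[2] = 4  (first piece 1, then v[1]=2)
v[3] = 6  (first piece 1, then v[2]=4)
v[4] = 9
v[5] = 13
v[6] = 15  (first piece 1, then v[5]=13)
v[7] = 17  (first piece 1, then v[6]=15)
v[8] = 23
Best is to sell the whole 8-meter piece uncut for $23.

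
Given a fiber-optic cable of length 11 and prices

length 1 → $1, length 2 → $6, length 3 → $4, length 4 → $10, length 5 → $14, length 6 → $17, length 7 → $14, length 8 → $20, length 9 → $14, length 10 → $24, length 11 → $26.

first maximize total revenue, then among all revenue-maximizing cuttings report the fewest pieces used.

Consider every possible first cut. r[k] is the best of p[i]+r[k−i] over all sellable i≤k.
r[1] = 1
r[2] = max(1+1, 6+0) = 6
r[3] = max(1+6, 6+1, 4+0) = 7
r[4] = max(1+7, 6+6, 4+1, 10+0) = 12
r[5] = max(1+12, 6+7, 4+6, 10+1, 14+0) = 14
r[6] = max(1+14, 6+12, 4+7, 10+6, 14+1, 17+0) = 18
r[7] = max(1+18, 6+14, 4+12, …, 17+1, 14+0) = 20
r[8] = max(1+20, 6+18, 4+14, …, 14+1, 20+0) = 24
r[9] = max(1+24, 6+20, 4+18, …, 20+1, 14+0) = 26
r[10] = max(1+26, 6+24, 4+20, …, 14+1, 24+0) = 30
r[11] = max(1+30, 6+26, 4+24, …, 24+1, 26+0) = 32
Maximum revenue is $32.
Now minimize piece count subject to staying optimal: for each k, pieces[k] = 1 + min over i with p[i]+r[k−i]=r[k] of pieces[k−i].
pieces[8] = 4
pieces[9] = 3
pieces[10] = 5
pieces[11] = 4

4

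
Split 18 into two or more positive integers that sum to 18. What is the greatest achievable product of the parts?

729

Define prod[k] = max over 1≤i<k of i · max(k−i, prod[k−i]); the inner max lets the remainder stay uncut if that's better.
Small cases: prod[2]=1, prod[3]=2, prod[4]=4, prod[5]=6, prod[6]=9, prod[7]=12, prod[8]=18, prod[9]=27, prod[10]=36.
prod[11] = 2×max(9,27) = 2×27 = 54
prod[12] = 3×max(9,27) = 3×27 = 81
prod[13] = 2×max(11,54) = 2×54 = 108
prod[14] = 2×max(12,81) = 2×81 = 162
prod[15] = 3×max(12,81) = 3×81 = 243
prod[16] = 2×max(14,162) = 2×162 = 324
prod[17] = 2×max(15,243) = 2×243 = 486
prod[18] = 3×max(15,243) = 3×243 = 729
One optimal split: 3 + 3 + 3 + 3 + 3 + 3; product 3×3×3×3×3×3 = 729.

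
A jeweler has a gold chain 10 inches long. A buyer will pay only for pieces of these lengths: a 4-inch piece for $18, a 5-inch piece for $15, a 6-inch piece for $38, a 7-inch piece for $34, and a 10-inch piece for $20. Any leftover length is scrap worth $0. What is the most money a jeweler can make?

Consider every possible first cut. f[k] is the best of p[i]+f[k−i] over all sellable i≤k.
f[1] = 0
f[2] = 0
f[3] = 0
f[4] = 18
f[5] = max(18+0, 15+0) = 18
f[6] = max(18+0, 15+0, 38+0) = 38
f[7] = max(18+0, 15+0, 38+0, 34+0) = 38
f[8] = max(18+18, 15+0, 38+0, 34+0) = 38
f[9] = max(18+18, 15+18, 38+0, 34+0) = 38
f[10] = max(18+38, 15+18, 38+18, 34+0, 20+0) = 56
One optimal cutting: 6 + 4 → $56.

56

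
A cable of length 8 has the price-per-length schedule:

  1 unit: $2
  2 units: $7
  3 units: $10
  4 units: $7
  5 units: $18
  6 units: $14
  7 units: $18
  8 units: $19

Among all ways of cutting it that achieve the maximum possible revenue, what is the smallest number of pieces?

2

Consider every possible first cut. r[k] is the best of p[i]+r[k−i] over all sellable i≤k.
r[1] = 2
r[2] = max(2+2, 7+0) = 7
r[3] = max(2+7, 7+2, 10+0) = 10
r[4] = max(2+10, 7+7, 10+2, 7+0) = 14
r[5] = max(2+14, 7+10, 10+7, 7+2, 18+0) = 18
r[6] = max(2+18, 7+14, 10+10, 7+7, 18+2, 14+0) = 21
r[7] = max(2+21, 7+18, 10+14, …, 14+2, 18+0) = 25
r[8] = max(2+25, 7+21, 10+18, …, 18+2, 19+0) = 28
Maximum revenue is $28.
Now minimize piece count subject to staying optimal: for each k, pieces[k] = 1 + min over i with p[i]+r[k−i]=r[k] of pieces[k−i].
pieces[5] = 1
pieces[6] = 3
pieces[7] = 2
pieces[8] = 2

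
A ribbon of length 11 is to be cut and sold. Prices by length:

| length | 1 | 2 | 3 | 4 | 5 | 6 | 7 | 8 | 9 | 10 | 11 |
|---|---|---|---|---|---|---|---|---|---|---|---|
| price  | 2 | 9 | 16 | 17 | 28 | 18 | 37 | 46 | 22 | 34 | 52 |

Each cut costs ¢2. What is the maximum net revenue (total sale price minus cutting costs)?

60

Consider every possible first cut. r[k] is the best of p[i]+r[k−i] over all sellable i≤k, charging 2 whenever i<k.
r[1] = 2
r[2] = 9
r[3] = 16
r[4] = 17
r[5] = 28
r[6] = 30  (first piece 3, then r[3]=16)
r[7] = 37
r[8] = 46
r[9] = 46  (first piece 1, then r[8]=46)
r[10] = 54  (first piece 5, then r[5]=28)
r[11] = 60  (first piece 3, then r[8]=46)
One optimal plan: pieces 8 + 3 (1 cut) → ¢62 − ¢2 = ¢60.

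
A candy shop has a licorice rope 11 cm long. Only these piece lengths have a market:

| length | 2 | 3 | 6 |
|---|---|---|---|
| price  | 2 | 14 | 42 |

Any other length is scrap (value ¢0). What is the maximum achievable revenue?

Consider every possible first cut. best[k] is the best of p[i]+best[k−i] over all sellable i≤k.
best[1] = 0
best[2] = 2
best[3] = max(2+0, 14+0) = 14
best[4] = max(2+2, 14+0) = 14
best[5] = max(2+14, 14+2) = 16
best[6] = max(2+14, 14+14, 42+0) = 42
best[7] = max(2+16, 14+14, 42+0) = 42
best[8] = max(2+42, 14+16, 42+2) = 44
best[9] = max(2+42, 14+42, 42+14) = 56
best[10] = max(2+44, 14+42, 42+14) = 56
best[11] = max(2+56, 14+44, 42+16) = 58
One optimal cutting: 6 + 3 + 2 → ¢58.

58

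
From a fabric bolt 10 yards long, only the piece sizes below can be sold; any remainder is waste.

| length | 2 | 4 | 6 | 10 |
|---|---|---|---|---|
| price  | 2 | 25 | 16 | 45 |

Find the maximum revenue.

Consider every possible first cut. best[k] is the best of p[i]+best[k−i] over all sellable i≤k.
best[1] = 0
best[2] = 2
best[3] = 2
best[4] = max(2+2, 25+0) = 25
best[5] = max(2+2, 25+0) = 25
best[6] = max(2+25, 25+2, 16+0) = 27
best[7] = max(2+25, 25+2, 16+0) = 27
best[8] = max(2+27, 25+25, 16+2) = 50
best[9] = max(2+27, 25+25, 16+2) = 50
best[10] = max(2+50, 25+27, 16+25, 45+0) = 52
One optimal cutting: 4 + 4 + 2 → $52.

52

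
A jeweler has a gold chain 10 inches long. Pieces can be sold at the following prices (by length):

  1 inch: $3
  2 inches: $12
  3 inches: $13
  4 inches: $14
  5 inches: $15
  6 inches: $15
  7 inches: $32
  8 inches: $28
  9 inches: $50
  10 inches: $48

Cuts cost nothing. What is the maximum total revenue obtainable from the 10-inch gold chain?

60

Build R[k] bottom-up: R[k] = max over allowed piece i of (p[i] + R[k−i]).
R[1] = 3
R[2] = max(3+3, 12+0) = 12
R[3] = max(3+12, 12+3, 13+0) = 15
R[4] = max(3+15, 12+12, 13+3, 14+0) = 24
R[5] = max(3+24, 12+15, 13+12, 14+3, 15+0) = 27
R[6] = max(3+27, 12+24, 13+15, 14+12, 15+3, 15+0) = 36
R[7] = max(3+36, 12+27, 13+24, …, 15+3, 32+0) = 39
R[8] = max(3+39, 12+36, 13+27, …, 32+3, 28+0) = 48
R[9] = max(3+48, 12+39, 13+36, …, 28+3, 50+0) = 51
R[10] = max(3+51, 12+48, 13+39, …, 50+3, 48+0) = 60
One optimal cutting: 2 + 2 + 2 + 2 + 2 → $12 + $12 + $12 + $12 + $12 = $60.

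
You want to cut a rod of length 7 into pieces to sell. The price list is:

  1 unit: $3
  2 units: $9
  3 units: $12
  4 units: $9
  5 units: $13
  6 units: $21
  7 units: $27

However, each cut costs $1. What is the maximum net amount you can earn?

Consider every possible first cut. r[k] is the best of p[i]+r[k−i] over all sellable i≤k, charging 1 whenever i<k.
r[1] = 3
r[2] = 9
r[3] = 12
r[4] = 17  (first piece 2, then r[2]=9)
r[5] = 20  (first piece 2, then r[3]=12)
r[6] = 25  (first piece 2, then r[4]=17)
r[7] = 28  (first piece 2, then r[5]=20)
One optimal plan: pieces 3 + 2 + 2 (2 cuts) → $30 − $2 = $28.

28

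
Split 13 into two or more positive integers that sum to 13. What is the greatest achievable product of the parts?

108

Let m[k] be the best product for length k (with at least one cut). For each first piece i, the rest contributes max(k−i, m[k−i]).
m[2] = 1×max(1,0) = 1×1 = 1
m[3] = max(1×2, 2×1) = 2
m[4] = max(1×3, 2×2, 3×1) = 4
m[5] = max(1×4, 2×3, 3×2, 4×1) = 6
m[6] = max(1×6, 2×4, 3×3, 4×2, 5×1) = 9
m[7] = max(1×9, 2×6, 3×4, 4×3, 5×2, 6×1) = 12
m[8] = max(1×12, 2×9, 3×6, …, 6×2, 7×1) = 18
m[9] = max(1×18, 2×12, 3×9, …, 7×2, 8×1) = 27
m[10] = max(1×27, 2×18, 3×12, …, 8×2, 9×1) = 36
m[11] = max(1×36, 2×27, 3×18, …, 9×2, 10×1) = 54
m[12] = max(1×54, 2×36, 3×27, …, 10×2, 11×1) = 81
m[13] = max(1×81, 2×54, 3×36, …, 11×2, 12×1) = 108
One optimal split: 3 + 3 + 3 + 2 + 2; product 3×3×3×2×2 = 108.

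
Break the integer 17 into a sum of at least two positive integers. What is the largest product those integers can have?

486

Let prod[k] be the best product for length k (with at least one cut). For each first piece i, the rest contributes max(k−i, prod[k−i]).
prod[2] = 1·max(1,0) = 1·1 = 1
prod[3] = max(1·2, 2·1) = 2
prod[4] = max(1·3, 2·2, 3·1) = 4
prod[5] = max(1·4, 2·3, 3·2, 4·1) = 6
prod[6] = max(1·6, 2·4, 3·3, 4·2, 5·1) = 9
prod[7] = max(1·9, 2·6, 3·4, 4·3, 5·2, 6·1) = 12
prod[8] = max(1·12, 2·9, 3·6, …, 6·2, 7·1) = 18
prod[9] = max(1·18, 2·12, 3·9, …, 7·2, 8·1) = 27
prod[10] = max(1·27, 2·18, 3·12, …, 8·2, 9·1) = 36
prod[11] = max(1·36, 2·27, 3·18, …, 9·2, 10·1) = 54
prod[12] = max(1·54, 2·36, 3·27, …, 10·2, 11·1) = 81
prod[13] = max(1·81, 2·54, 3·36, …, 11·2, 12·1) = 108
prod[14] = max(1·108, 2·81, 3·54, …, 12·2, 13·1) = 162
prod[15] = max(1·162, 2·108, 3·81, …, 13·2, 14·1) = 243
prod[16] = max(1·243, 2·162, 3·108, …, 14·2, 15·1) = 324
prod[17] = max(1·324, 2·243, 3·162, …, 15·2, 16·1) = 486
One optimal split: 3 + 3 + 3 + 3 + 3 + 2; product 3·3·3·3·3·2 = 486.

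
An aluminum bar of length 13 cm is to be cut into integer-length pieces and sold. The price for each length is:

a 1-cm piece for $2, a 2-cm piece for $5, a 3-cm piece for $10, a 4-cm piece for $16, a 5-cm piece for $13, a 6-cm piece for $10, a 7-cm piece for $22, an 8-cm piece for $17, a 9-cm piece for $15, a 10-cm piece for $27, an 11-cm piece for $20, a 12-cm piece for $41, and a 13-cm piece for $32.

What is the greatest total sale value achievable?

50

Consider every possible first cut. R[k] is the best of p[i]+R[k−i] over all sellable i≤k.
R[1] = 2
R[2] = 5
R[3] = 10
R[4] = 16
R[5] = 18  (first piece 1, then R[4]=16)
R[6] = 21  (first piece 2, then R[4]=16)
R[7] = 26  (first piece 3, then R[4]=16)
R[8] = 32  (first piece 4, then R[4]=16)
R[9] = 34  (first piece 1, then R[8]=32)
R[10] = 37  (first piece 2, then R[8]=32)
R[11] = 42  (first piece 3, then R[8]=32)
R[12] = 48  (first piece 4, then R[8]=32)
R[13] = 50  (first piece 1, then R[12]=48)
One optimal cutting: 4 + 4 + 4 + 1 → $16 + $16 + $16 + $2 = $50.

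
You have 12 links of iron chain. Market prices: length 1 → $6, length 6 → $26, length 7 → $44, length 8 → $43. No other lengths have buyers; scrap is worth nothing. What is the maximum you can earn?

Build r[k] bottom-up: r[k] = max over allowed piece i of (p[i] + r[k−i]).
r[1] = 6
r[2] = 12  (first piece 1, then r[1]=6)
r[3] = 18  (first piece 1, then r[2]=12)
r[4] = 24  (first piece 1, then r[3]=18)
r[5] = 30  (first piece 1, then r[4]=24)
r[6] = 36  (first piece 1, then r[5]=30)
r[7] = 44
r[8] = 50  (first piece 1, then r[7]=44)
r[9] = 56  (first piece 1, then r[8]=50)
r[10] = 62  (first piece 1, then r[9]=56)
r[11] = 68  (first piece 1, then r[10]=62)
r[12] = 74  (first piece 1, then r[11]=68)
One optimal cutting: 7 + 1 + 1 + 1 + 1 + 1 → $74.

74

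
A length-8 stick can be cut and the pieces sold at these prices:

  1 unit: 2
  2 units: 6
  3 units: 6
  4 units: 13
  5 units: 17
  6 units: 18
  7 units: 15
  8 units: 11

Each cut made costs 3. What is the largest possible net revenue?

23

Consider every possible first cut. r[k] is the best of p[i]+r[k−i] over all sellable i≤k, charging 3 whenever i<k.
r[1] = 2
r[2] = max(2+2-3, 6+0) = 6
r[3] = max(2+6-3, 6+2-3, 6+0) = 6
r[4] = max(2+6-3, 6+6-3, 6+2-3, 13+0) = 13
r[5] = max(2+13-3, 6+6-3, 6+6-3, 13+2-3, 17+0) = 17
r[6] = max(2+17-3, 6+13-3, 6+6-3, 13+6-3, 17+2-3, 18+0) = 18
r[7] = max(2+18-3, 6+17-3, 6+13-3, …, 18+2-3, 15+0) = 20
r[8] = max(2+20-3, 6+18-3, 6+17-3, …, 15+2-3, 11+0) = 23
One optimal plan: pieces 4 + 4 (1 cut) → 26 − 3 = 23.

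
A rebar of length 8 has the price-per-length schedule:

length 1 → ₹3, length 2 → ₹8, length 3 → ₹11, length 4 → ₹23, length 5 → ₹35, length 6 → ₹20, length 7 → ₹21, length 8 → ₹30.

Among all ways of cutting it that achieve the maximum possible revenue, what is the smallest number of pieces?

2

Consider every possible first cut. r[k] is the best of p[i]+r[k−i] over all sellable i≤k.
r[1] = 3
r[2] = max(3+3, 8+0) = 8
r[3] = max(3+8, 8+3, 11+0) = 11
r[4] = max(3+11, 8+8, 11+3, 23+0) = 23
r[5] = max(3+23, 8+11, 11+8, 23+3, 35+0) = 35
r[6] = max(3+35, 8+23, 11+11, 23+8, 35+3, 20+0) = 38
r[7] = max(3+38, 8+35, 11+23, …, 20+3, 21+0) = 43
r[8] = max(3+43, 8+38, 11+35, …, 21+3, 30+0) = 46
Maximum revenue is ₹46.
Now minimize piece count subject to staying optimal: for each k, pieces[k] = 1 + min over i with p[i]+r[k−i]=r[k] of pieces[k−i].
pieces[5] = 1
pieces[6] = 2
pieces[7] = 2
pieces[8] = 2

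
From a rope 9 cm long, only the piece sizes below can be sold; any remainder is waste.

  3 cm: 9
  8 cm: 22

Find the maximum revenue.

27

Let best[k] be the best obtainable value from length k. For each k, try every first piece i and keep the best of price[i] + best[k−i].
best[1] = 0
best[2] = 0
best[3] = 9
best[4] = 9
best[5] = 9
best[6] = 18  (first piece 3, then best[3]=9)
best[7] = 18
best[8] = max(9+9, 22+0) = 22
best[9] = max(9+18, 22+0) = 27
One optimal cutting: 3 + 3 + 3 → 27.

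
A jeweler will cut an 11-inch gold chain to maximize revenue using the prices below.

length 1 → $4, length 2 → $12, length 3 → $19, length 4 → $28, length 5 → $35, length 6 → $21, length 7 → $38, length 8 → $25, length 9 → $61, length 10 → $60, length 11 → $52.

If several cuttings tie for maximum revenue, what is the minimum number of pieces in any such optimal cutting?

Let r[k] be the best obtainable value from length k. For each k, try every first piece i and keep the best of price[i] + r[k−i].
r[1] = 4
r[2] = max(4+4, 12+0) = 12
r[3] = max(4+12, 12+4, 19+0) = 19
r[4] = max(4+19, 12+12, 19+4, 28+0) = 28
r[5] = max(4+28, 12+19, 19+12, 28+4, 35+0) = 35
r[6] = max(4+35, 12+28, 19+19, 28+12, 35+4, 21+0) = 40
r[7] = max(4+40, 12+35, 19+28, …, 21+4, 38+0) = 47
r[8] = max(4+47, 12+40, 19+35, …, 38+4, 25+0) = 56
r[9] = max(4+56, 12+47, 19+40, …, 25+4, 61+0) = 63
r[10] = max(4+63, 12+56, 19+47, …, 61+4, 60+0) = 70
r[11] = max(4+70, 12+63, 19+56, …, 60+4, 52+0) = 75
Maximum revenue is $75.
Now minimize piece count subject to staying optimal: for each k, pieces[k] = 1 + min over i with p[i]+r[k−i]=r[k] of pieces[k−i].
pieces[8] = 2
pieces[9] = 2
pieces[10] = 2
pieces[11] = 3

3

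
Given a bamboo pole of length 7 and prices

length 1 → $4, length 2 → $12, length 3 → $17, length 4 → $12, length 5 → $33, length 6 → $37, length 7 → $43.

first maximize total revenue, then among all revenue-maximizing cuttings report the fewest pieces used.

2

Consider every possible first cut. r[k] is the best of p[i]+r[k−i] over all sellable i≤k.
r[1] = 4
r[2] = max(4+4, 12+0) = 12
r[3] = max(4+12, 12+4, 17+0) = 17
r[4] = max(4+17, 12+12, 17+4, 12+0) = 24
r[5] = max(4+24, 12+17, 17+12, 12+4, 33+0) = 33
r[6] = max(4+33, 12+24, 17+17, 12+12, 33+4, 37+0) = 37
r[7] = max(4+37, 12+33, 17+24, …, 37+4, 43+0) = 45
Maximum revenue is $45.
Now minimize piece count subject to staying optimal: for each k, pieces[k] = 1 + min over i with p[i]+r[k−i]=r[k] of pieces[k−i].
pieces[4] = 2
pieces[5] = 1
pieces[6] = 1
pieces[7] = 2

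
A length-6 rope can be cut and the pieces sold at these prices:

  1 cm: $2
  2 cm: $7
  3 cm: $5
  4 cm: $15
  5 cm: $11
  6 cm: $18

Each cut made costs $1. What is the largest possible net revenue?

Build r[k] bottom-up: r[k] = max over allowed piece i of (p[i] + r[k−i]) − 1 per cut.
r[1] = 2
r[2] = max(2+2-1, 7+0) = 7
r[3] = max(2+7-1, 7+2-1, 5+0) = 8
r[4] = max(2+8-1, 7+7-1, 5+2-1, 15+0) = 15
r[5] = max(2+15-1, 7+8-1, 5+7-1, 15+2-1, 11+0) = 16
r[6] = max(2+16-1, 7+15-1, 5+8-1, 15+7-1, 11+2-1, 18+0) = 21
One optimal plan: pieces 4 + 2 (1 cut) → $22 − $1 = $21.

21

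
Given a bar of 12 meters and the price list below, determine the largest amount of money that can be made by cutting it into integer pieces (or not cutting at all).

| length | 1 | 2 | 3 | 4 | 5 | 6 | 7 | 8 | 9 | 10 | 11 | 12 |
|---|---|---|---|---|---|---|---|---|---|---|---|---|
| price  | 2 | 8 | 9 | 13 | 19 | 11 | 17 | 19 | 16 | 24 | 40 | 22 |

48

Build v[k] bottom-up: v[k] = max over allowed piece i of (p[i] + v[k−i]).
v[1] = 2
v[2] = 8
v[3] = 10  (first piece 1, then v[2]=8)
v[4] = 16  (first piece 2, then v[2]=8)
v[5] = 19
v[6] = 24  (first piece 2, then v[4]=16)
v[7] = 27  (first piece 2, then v[5]=19)
v[8] = 32  (first piece 2, then v[6]=24)
v[9] = 35  (first piece 2, then v[7]=27)
v[10] = 40  (first piece 2, then v[8]=32)
v[11] = 43  (first piece 2, then v[9]=35)
v[12] = 48  (first piece 2, then v[10]=40)
One optimal cutting: 2 + 2 + 2 + 2 + 2 + 2 → €8 + €8 + €8 + €8 + €8 + €8 = €48.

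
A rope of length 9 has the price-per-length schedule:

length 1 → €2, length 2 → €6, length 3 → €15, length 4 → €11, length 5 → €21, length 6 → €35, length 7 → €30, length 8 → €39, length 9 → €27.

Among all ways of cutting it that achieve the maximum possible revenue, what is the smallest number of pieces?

Build r[k] bottom-up: r[k] = max over allowed piece i of (p[i] + r[k−i]).
r[1] = 2
r[2] = max(2+2, 6+0) = 6
r[3] = max(2+6, 6+2, 15+0) = 15
r[4] = max(2+15, 6+6, 15+2, 11+0) = 17
r[5] = max(2+17, 6+15, 15+6, 11+2, 21+0) = 21
r[6] = max(2+21, 6+17, 15+15, 11+6, 21+2, 35+0) = 35
r[7] = max(2+35, 6+21, 15+17, …, 35+2, 30+0) = 37
r[8] = max(2+37, 6+35, 15+21, …, 30+2, 39+0) = 41
r[9] = max(2+41, 6+37, 15+35, …, 39+2, 27+0) = 50
Maximum revenue is €50.
Now minimize piece count subject to staying optimal: for each k, pieces[k] = 1 + min over i with p[i]+r[k−i]=r[k] of pieces[k−i].
pieces[6] = 1
pieces[7] = 2
pieces[8] = 2
pieces[9] = 2

2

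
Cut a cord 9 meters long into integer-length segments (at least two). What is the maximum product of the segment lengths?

27

Let prod[k] be the best product for length k (with at least one cut). For each first piece i, the rest contributes max(k−i, prod[k−i]).
prod[2] = 1*max(1,0) = 1*1 = 1
prod[3] = 1*max(2,1) = 1*2 = 2
prod[4] = 2*max(2,1) = 2*2 = 4
prod[5] = 2*max(3,2) = 2*3 = 6
prod[6] = 3*max(3,2) = 3*3 = 9
prod[7] = 2*max(5,6) = 2*6 = 12
prod[8] = 2*max(6,9) = 2*9 = 18
prod[9] = 3*max(6,9) = 3*9 = 27
One optimal split: 3 + 3 + 3; product 3*3*3 = 27.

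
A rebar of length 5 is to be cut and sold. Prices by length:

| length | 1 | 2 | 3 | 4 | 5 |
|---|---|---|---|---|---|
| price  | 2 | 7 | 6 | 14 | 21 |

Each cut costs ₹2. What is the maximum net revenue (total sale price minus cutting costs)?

Let net[k] be the best obtainable value from length k. For each k, try every first piece i and keep the best of price[i] + net[k−i] minus the 2 cut fee when i<k.
net[1] = 2
net[2] = 7
net[3] = 7  (first piece 1, then net[2]=7)
net[4] = 14
net[5] = 21
Best is to make no cuts and sell whole for ₹21.

21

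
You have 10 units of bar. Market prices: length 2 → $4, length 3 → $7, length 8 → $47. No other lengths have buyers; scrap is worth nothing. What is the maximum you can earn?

51

Consider every possible first cut. best[k] is the best of p[i]+best[k−i] over all sellable i≤k.
best[1] = 0
best[2] = 4
best[3] = max(4+0, 7+0) = 7
best[4] = max(4+4, 7+0) = 8
best[5] = max(4+7, 7+4) = 11
best[6] = max(4+8, 7+7) = 14
best[7] = max(4+11, 7+8) = 15
best[8] = max(4+14, 7+11, 47+0) = 47
best[9] = max(4+15, 7+14, 47+0) = 47
best[10] = max(4+47, 7+15, 47+4) = 51
One optimal cutting: 8 + 2 → $51.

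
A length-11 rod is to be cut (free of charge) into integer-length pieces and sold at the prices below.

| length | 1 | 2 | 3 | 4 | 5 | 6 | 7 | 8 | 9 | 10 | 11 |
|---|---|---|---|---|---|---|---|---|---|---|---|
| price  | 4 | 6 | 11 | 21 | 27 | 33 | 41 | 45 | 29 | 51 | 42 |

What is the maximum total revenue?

Build R[k] bottom-up: R[k] = max over allowed piece i of (p[i] + R[k−i]).
R[1] = 4
R[2] = 8  (first piece 1, then R[1]=4)
R[3] = 12  (first piece 1, then R[2]=8)
R[4] = 21
R[5] = 27
R[6] = 33
R[7] = 41
R[8] = 45  (first piece 1, then R[7]=41)
R[9] = 49  (first piece 1, then R[8]=45)
R[10] = 54  (first piece 4, then R[6]=33)
R[11] = 62  (first piece 4, then R[7]=41)
One optimal cutting: 7 + 4 → €41 + €21 = €62.

62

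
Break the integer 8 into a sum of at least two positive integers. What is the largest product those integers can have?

18

Let f[k] be the best product for length k (with at least one cut). For each first piece i, the rest contributes max(k−i, f[k−i]).
f[2] = 1×max(1,0) = 1×1 = 1
f[3] = 1×max(2,1) = 1×2 = 2
f[4] = 2×max(2,1) = 2×2 = 4
f[5] = 2×max(3,2) = 2×3 = 6
f[6] = 3×max(3,2) = 3×3 = 9
f[7] = 2×max(5,6) = 2×6 = 12
f[8] = 2×max(6,9) = 2×9 = 18
One optimal split: 3 + 3 + 2; product 3×3×2 = 18.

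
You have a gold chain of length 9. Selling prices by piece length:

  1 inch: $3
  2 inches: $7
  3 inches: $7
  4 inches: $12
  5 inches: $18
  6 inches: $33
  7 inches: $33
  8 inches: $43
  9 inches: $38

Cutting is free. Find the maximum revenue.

46

Let best[k] be the best obtainable value from length k. For each k, try every first piece i and keep the best of price[i] + best[k−i].
best[1] = 3
best[2] = 7
best[3] = 10  (first piece 1, then best[2]=7)
best[4] = 14  (first piece 2, then best[2]=7)
best[5] = 18
best[6] = 33
best[7] = 36  (first piece 1, then best[6]=33)
best[8] = 43
best[9] = 46  (first piece 1, then best[8]=43)
One optimal cutting: 8 + 1 → $43 + $3 = $46.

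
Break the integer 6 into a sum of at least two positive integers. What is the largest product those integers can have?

Let f[k] be the best product for length k (with at least one cut). For each first piece i, the rest contributes max(k−i, f[k−i]).
f[2] = 1×max(1,0) = 1×1 = 1
f[3] = 1×max(2,1) = 1×2 = 2
f[4] = 2×max(2,1) = 2×2 = 4
f[5] = 2×max(3,2) = 2×3 = 6
f[6] = 3×max(3,2) = 3×3 = 9
One optimal split: 3 + 3; product 3×3 = 9.

9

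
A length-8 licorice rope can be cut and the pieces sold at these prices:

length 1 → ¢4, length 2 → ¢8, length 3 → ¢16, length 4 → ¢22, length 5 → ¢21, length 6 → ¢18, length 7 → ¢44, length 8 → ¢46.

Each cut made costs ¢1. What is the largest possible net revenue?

Build net[k] bottom-up: net[k] = max over allowed piece i of (p[i] + net[k−i]) − 1 per cut.
net[1] = 4
net[2] = max(4+4-1, 8+0) = 8
net[3] = max(4+8-1, 8+4-1, 16+0) = 16
net[4] = max(4+16-1, 8+8-1, 16+4-1, 22+0) = 22
net[5] = max(4+22-1, 8+16-1, 16+8-1, 22+4-1, 21+0) = 25
net[6] = max(4+25-1, 8+22-1, 16+16-1, 22+8-1, 21+4-1, 18+0) = 31
net[7] = max(4+31-1, 8+25-1, 16+22-1, …, 18+4-1, 44+0) = 44
net[8] = max(4+44-1, 8+31-1, 16+25-1, …, 44+4-1, 46+0) = 47
One optimal plan: pieces 7 + 1 (1 cut) → ¢48 − ¢1 = ¢47.

47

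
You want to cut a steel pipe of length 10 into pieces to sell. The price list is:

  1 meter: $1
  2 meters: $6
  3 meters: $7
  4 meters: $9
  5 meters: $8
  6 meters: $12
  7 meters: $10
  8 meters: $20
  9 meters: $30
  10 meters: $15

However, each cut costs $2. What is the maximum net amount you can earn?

Consider every possible first cut. v[k] is the best of p[i]+v[k−i] over all sellable i≤k, charging 2 whenever i<k.
v[1] = 1
v[2] = max(1+1-2, 6+0) = 6
v[3] = max(1+6-2, 6+1-2, 7+0) = 7
v[4] = max(1+7-2, 6+6-2, 7+1-2, 9+0) = 10
v[5] = max(1+10-2, 6+7-2, 7+6-2, 9+1-2, 8+0) = 11
v[6] = max(1+11-2, 6+10-2, 7+7-2, 9+6-2, 8+1-2, 12+0) = 14
v[7] = max(1+14-2, 6+11-2, 7+10-2, …, 12+1-2, 10+0) = 15
v[8] = max(1+15-2, 6+14-2, 7+11-2, …, 10+1-2, 20+0) = 20
v[9] = max(1+20-2, 6+15-2, 7+14-2, …, 20+1-2, 30+0) = 30
v[10] = max(1+30-2, 6+20-2, 7+15-2, …, 30+1-2, 15+0) = 29
One optimal plan: pieces 9 + 1 (1 cut) → $31 − $2 = $29.

29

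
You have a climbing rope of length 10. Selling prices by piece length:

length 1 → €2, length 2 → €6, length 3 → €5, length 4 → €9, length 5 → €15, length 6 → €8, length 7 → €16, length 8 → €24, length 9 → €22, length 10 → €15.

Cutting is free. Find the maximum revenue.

30

Let v[k] be the best obtainable value from length k. For each k, try every first piece i and keep the best of price[i] + v[k−i].
v[1] = 2
v[2] = 6
v[3] = 8  (first piece 1, then v[2]=6)
v[4] = 12  (first piece 2, then v[2]=6)
v[5] = 15
v[6] = 18  (first piece 2, then v[4]=12)
v[7] = 21  (first piece 2, then v[5]=15)
v[8] = 24  (first piece 2, then v[6]=18)
v[9] = 27  (first piece 2, then v[7]=21)
v[10] = 30  (first piece 2, then v[8]=24)
One optimal cutting: 2 + 2 + 2 + 2 + 2 → €6 + €6 + €6 + €6 + €6 = €30.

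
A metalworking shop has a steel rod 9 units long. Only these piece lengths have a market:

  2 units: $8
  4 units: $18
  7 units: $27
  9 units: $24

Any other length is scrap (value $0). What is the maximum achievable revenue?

Consider every possible first cut. best[k] is the best of p[i]+best[k−i] over all sellable i≤k.
best[1] = 0
best[2] = 8
best[3] = 8
best[4] = 18
best[5] = 18
best[6] = 26  (first piece 2, then best[4]=18)
best[7] = 27
best[8] = 36  (first piece 4, then best[4]=18)
best[9] = 36
One optimal cutting: pieces 4 + 4 with 1 unit of scrap → $36.

36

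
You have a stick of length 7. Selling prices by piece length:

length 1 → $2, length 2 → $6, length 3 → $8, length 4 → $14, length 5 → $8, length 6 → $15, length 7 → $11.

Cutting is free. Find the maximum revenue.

22

Build best[k] bottom-up: best[k] = max over allowed piece i of (p[i] + best[k−i]).
best[1] = 2
best[2] = 6
best[3] = 8  (first piece 1, then best[2]=6)
best[4] = 14
best[5] = 16  (first piece 1, then best[4]=14)
best[6] = 20  (first piece 2, then best[4]=14)
best[7] = 22  (first piece 1, then best[6]=20)
One optimal cutting: 4 + 2 + 1 → $14 + $6 + $2 = $22.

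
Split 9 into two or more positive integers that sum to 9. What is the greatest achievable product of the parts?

Let prod[k] be the best product for length k (with at least one cut). For each first piece i, the rest contributes max(k−i, prod[k−i]).
prod[2] = 1×max(1,0) = 1×1 = 1
prod[3] = 1×max(2,1) = 1×2 = 2
prod[4] = 2×max(2,1) = 2×2 = 4
prod[5] = 2×max(3,2) = 2×3 = 6
prod[6] = 3×max(3,2) = 3×3 = 9
prod[7] = 2×max(5,6) = 2×6 = 12
prod[8] = 2×max(6,9) = 2×9 = 18
prod[9] = 3×max(6,9) = 3×9 = 27
One optimal split: 3 + 3 + 3; product 3×3×3 = 27.

27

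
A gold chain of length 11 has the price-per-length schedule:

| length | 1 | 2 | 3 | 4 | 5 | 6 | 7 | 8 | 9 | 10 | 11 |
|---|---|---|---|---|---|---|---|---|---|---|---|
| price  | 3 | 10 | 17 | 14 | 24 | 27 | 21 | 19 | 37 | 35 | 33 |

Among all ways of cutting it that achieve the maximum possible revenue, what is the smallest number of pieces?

Build r[k] bottom-up: r[k] = max over allowed piece i of (p[i] + r[k−i]).
r[1] = 3
r[2] = 10
r[3] = 17
r[4] = 20  (first piece 1, then r[3]=17)
r[5] = 27  (first piece 2, then r[3]=17)
r[6] = 34  (first piece 3, then r[3]=17)
r[7] = 37  (first piece 1, then r[6]=34)
r[8] = 44  (first piece 2, then r[6]=34)
r[9] = 51  (first piece 3, then r[6]=34)
r[10] = 54  (first piece 1, then r[9]=51)
r[11] = 61  (first piece 2, then r[9]=51)
Maximum revenue is $61.
Now minimize piece count subject to staying optimal: for each k, pieces[k] = 1 + min over i with p[i]+r[k−i]=r[k] of pieces[k−i].
pieces[8] = 3
pieces[9] = 3
pieces[10] = 4
pieces[11] = 4

4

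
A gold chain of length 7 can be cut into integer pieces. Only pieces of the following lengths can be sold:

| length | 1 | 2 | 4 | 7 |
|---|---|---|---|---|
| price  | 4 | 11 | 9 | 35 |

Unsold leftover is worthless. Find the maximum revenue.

37

Consider every possible first cut. best[k] is the best of p[i]+best[k−i] over all sellable i≤k.
best[1] = 4
best[2] = max(4+4, 11+0) = 11
best[3] = max(4+11, 11+4) = 15
best[4] = max(4+15, 11+11, 9+0) = 22
best[5] = max(4+22, 11+15, 9+4) = 26
best[6] = max(4+26, 11+22, 9+11) = 33
best[7] = max(4+33, 11+26, 9+15, 35+0) = 37
One optimal cutting: 2 + 2 + 2 + 1 → $37.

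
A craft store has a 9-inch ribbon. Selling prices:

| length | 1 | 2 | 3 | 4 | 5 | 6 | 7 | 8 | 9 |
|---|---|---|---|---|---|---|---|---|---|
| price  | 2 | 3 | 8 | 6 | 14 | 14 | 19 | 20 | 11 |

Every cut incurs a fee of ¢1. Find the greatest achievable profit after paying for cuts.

Let net[k] be the best obtainable value from length k. For each k, try every first piece i and keep the best of price[i] + net[k−i] minus the 1 cut fee when i<k.
net[1] = 2
net[2] = max(2+2-1, 3+0) = 3
net[3] = max(2+3-1, 3+2-1, 8+0) = 8
net[4] = max(2+8-1, 3+3-1, 8+2-1, 6+0) = 9
net[5] = max(2+9-1, 3+8-1, 8+3-1, 6+2-1, 14+0) = 14
net[6] = max(2+14-1, 3+9-1, 8+8-1, 6+3-1, 14+2-1, 14+0) = 15
net[7] = max(2+15-1, 3+14-1, 8+9-1, …, 14+2-1, 19+0) = 19
net[8] = max(2+19-1, 3+15-1, 8+14-1, …, 19+2-1, 20+0) = 21
net[9] = max(2+21-1, 3+19-1, 8+15-1, …, 20+2-1, 11+0) = 22
One optimal plan: pieces 5 + 3 + 1 (2 cuts) → ¢24 − ¢2 = ¢22.

22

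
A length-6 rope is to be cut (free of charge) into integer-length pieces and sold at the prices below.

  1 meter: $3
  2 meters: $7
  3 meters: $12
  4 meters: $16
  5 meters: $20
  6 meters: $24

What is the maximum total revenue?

Consider every possible first cut. v[k] is the best of p[i]+v[k−i] over all sellable i≤k.
v[1] = 3
v[2] = max(3+3, 7+0) = 7
v[3] = max(3+7, 7+3, 12+0) = 12
v[4] = max(3+12, 7+7, 12+3, 16+0) = 16
v[5] = max(3+16, 7+12, 12+7, 16+3, 20+0) = 20
v[6] = max(3+20, 7+16, 12+12, 16+7, 20+3, 24+0) = 24
One optimal cutting: 3 + 3 → $12 + $12 = $24.

24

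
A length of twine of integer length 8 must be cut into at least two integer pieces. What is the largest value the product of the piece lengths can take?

Define g[k] = max over 1≤i<k of i · max(k−i, g[k−i]); the inner max lets the remainder stay uncut if that's better.
g[2] = 1×max(1,0) = 1×1 = 1
g[3] = max(1×2, 2×1) = 2
g[4] = max(1×3, 2×2, 3×1) = 4
g[5] = max(1×4, 2×3, 3×2, 4×1) = 6
g[6] = max(1×6, 2×4, 3×3, 4×2, 5×1) = 9
g[7] = max(1×9, 2×6, 3×4, 4×3, 5×2, 6×1) = 12
g[8] = max(1×12, 2×9, 3×6, …, 6×2, 7×1) = 18
One optimal split: 3 + 3 + 2; product 3×3×2 = 18.

18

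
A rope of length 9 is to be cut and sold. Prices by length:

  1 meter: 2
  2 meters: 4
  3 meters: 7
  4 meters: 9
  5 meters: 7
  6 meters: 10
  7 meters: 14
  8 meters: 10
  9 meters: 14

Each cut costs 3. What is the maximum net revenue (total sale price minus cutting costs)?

15

Consider every possible first cut. v[k] is the best of p[i]+v[k−i] over all sellable i≤k, charging 3 whenever i<k.
v[1] = 2
v[2] = max(2+2-3, 4+0) = 4
v[3] = max(2+4-3, 4+2-3, 7+0) = 7
v[4] = max(2+7-3, 4+4-3, 7+2-3, 9+0) = 9
v[5] = max(2+9-3, 4+7-3, 7+4-3, 9+2-3, 7+0) = 8
v[6] = max(2+8-3, 4+9-3, 7+7-3, 9+4-3, 7+2-3, 10+0) = 11
v[7] = max(2+11-3, 4+8-3, 7+9-3, …, 10+2-3, 14+0) = 14
v[8] = max(2+14-3, 4+11-3, 7+8-3, …, 14+2-3, 10+0) = 15
v[9] = max(2+15-3, 4+14-3, 7+11-3, …, 10+2-3, 14+0) = 15
One optimal plan: pieces 7 + 2 (1 cut) → 18 − 3 = 15.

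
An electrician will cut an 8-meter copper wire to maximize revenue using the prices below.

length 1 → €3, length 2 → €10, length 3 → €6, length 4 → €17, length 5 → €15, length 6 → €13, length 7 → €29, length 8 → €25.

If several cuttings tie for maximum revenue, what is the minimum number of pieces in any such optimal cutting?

4

Let r[k] be the best obtainable value from length k. For each k, try every first piece i and keep the best of price[i] + r[k−i].
r[1] = 3
r[2] = max(3+3, 10+0) = 10
r[3] = max(3+10, 10+3, 6+0) = 13
r[4] = max(3+13, 10+10, 6+3, 17+0) = 20
r[5] = max(3+20, 10+13, 6+10, 17+3, 15+0) = 23
r[6] = max(3+23, 10+20, 6+13, 17+10, 15+3, 13+0) = 30
r[7] = max(3+30, 10+23, 6+20, …, 13+3, 29+0) = 33
r[8] = max(3+33, 10+30, 6+23, …, 29+3, 25+0) = 40
Maximum revenue is €40.
Now minimize piece count subject to staying optimal: for each k, pieces[k] = 1 + min over i with p[i]+r[k−i]=r[k] of pieces[k−i].
pieces[5] = 3
pieces[6] = 3
pieces[7] = 4
pieces[8] = 4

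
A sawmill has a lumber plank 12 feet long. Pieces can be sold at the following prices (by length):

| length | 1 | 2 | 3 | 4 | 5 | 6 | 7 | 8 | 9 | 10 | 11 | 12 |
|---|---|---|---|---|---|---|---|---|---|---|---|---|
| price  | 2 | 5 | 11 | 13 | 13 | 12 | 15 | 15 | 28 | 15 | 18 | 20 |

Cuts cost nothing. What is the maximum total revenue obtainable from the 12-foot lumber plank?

44

Let best[k] be the best obtainable value from length k. For each k, try every first piece i and keep the best of price[i] + best[k−i].
best[1] = 2
best[2] = 5
best[3] = 11
best[4] = 13  (first piece 1, then best[3]=11)
best[5] = 16  (first piece 2, then best[3]=11)
best[6] = 22  (first piece 3, then best[3]=11)
best[7] = 24  (first piece 1, then best[6]=22)
best[8] = 27  (first piece 2, then best[6]=22)
best[9] = 33  (first piece 3, then best[6]=22)
best[10] = 35  (first piece 1, then best[9]=33)
best[11] = 38  (first piece 2, then best[9]=33)
best[12] = 44  (first piece 3, then best[9]=33)
One optimal cutting: 3 + 3 + 3 + 3 → $11 + $11 + $11 + $11 = $44.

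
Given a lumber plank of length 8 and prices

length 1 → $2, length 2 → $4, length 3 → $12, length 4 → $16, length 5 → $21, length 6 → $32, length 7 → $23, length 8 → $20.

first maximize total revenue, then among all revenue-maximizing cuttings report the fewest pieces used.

Build r[k] bottom-up: r[k] = max over allowed piece i of (p[i] + r[k−i]).
r[1] = 2
r[2] = max(2+2, 4+0) = 4
r[3] = max(2+4, 4+2, 12+0) = 12
r[4] = max(2+12, 4+4, 12+2, 16+0) = 16
r[5] = max(2+16, 4+12, 12+4, 16+2, 21+0) = 21
r[6] = max(2+21, 4+16, 12+12, 16+4, 21+2, 32+0) = 32
r[7] = max(2+32, 4+21, 12+16, …, 32+2, 23+0) = 34
r[8] = max(2+34, 4+32, 12+21, …, 23+2, 20+0) = 36
Maximum revenue is $36.
Now minimize piece count subject to staying optimal: for each k, pieces[k] = 1 + min over i with p[i]+r[k−i]=r[k] of pieces[k−i].
pieces[5] = 1
pieces[6] = 1
pieces[7] = 2
pieces[8] = 2

2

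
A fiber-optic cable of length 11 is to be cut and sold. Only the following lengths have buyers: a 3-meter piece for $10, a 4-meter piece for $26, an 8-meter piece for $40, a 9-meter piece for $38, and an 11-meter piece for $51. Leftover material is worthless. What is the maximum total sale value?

62

Build f[k] bottom-up: f[k] = max over allowed piece i of (p[i] + f[k−i]).
f[1] = 0
f[2] = 0
f[3] = 10
f[4] = 26
f[5] = 26
f[6] = 26
f[7] = 36  (first piece 3, then f[4]=26)
f[8] = 52  (first piece 4, then f[4]=26)
f[9] = 52
f[10] = 52
f[11] = 62  (first piece 3, then f[8]=52)
One optimal cutting: 4 + 4 + 3 → $62.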